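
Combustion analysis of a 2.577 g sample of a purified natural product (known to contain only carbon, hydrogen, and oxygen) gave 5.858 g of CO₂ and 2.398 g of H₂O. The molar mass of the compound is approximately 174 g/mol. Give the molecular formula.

C9H18O3

mol C = 5.858 g CO₂ ÷ 44.009 g/mol = 0.13311 mol
mol H = 2 × 2.398 g H₂O ÷ 18.015 g/mol = 0.26622 mol
mass O = 2.577 − (1.5988 + 0.26835) = 0.70987 g → mol O = 0.70987 ÷ 15.999 = 0.044370 mol
Divide by the smallest (0.044370 mol): C 3.000, H 6.000, O 1.000
Empirical formula: C3H6O
Empirical-formula mass = 58.08 g/mol; 174 ÷ 58.08 ≈ 3, so the molecular formula is C9H18O3.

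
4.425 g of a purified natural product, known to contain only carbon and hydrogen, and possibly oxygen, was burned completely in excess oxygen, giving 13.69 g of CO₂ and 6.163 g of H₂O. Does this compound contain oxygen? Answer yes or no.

no

mol C = 13.69 g CO₂ ÷ 44.009 g/mol = 0.31107 mol
mol H = 2 × 6.163 g H₂O ÷ 18.015 g/mol = 0.68421 mol
C and H together account for 4.4260 g — essentially the entire 4.425 g sample — so the compound contains no oxygen.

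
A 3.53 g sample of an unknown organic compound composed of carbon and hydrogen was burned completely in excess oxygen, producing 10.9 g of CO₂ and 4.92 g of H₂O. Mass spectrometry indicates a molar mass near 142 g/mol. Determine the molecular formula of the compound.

C10H22

mol C = 10.9 g CO₂ ÷ 44.009 g/mol = 0.2477 mol
mol H = 2 × 4.92 g H₂O ÷ 18.015 g/mol = 0.5462 mol
Divide by the smallest (0.2477 mol): C 1.000, H 2.205
Multiplying each by 5 gives whole numbers: C 5.00, H 11.03
Empirical formula: C5H11
Empirical-formula mass = 71.14 g/mol; 142 ÷ 71.14 ≈ 2, so the molecular formula is C10H22.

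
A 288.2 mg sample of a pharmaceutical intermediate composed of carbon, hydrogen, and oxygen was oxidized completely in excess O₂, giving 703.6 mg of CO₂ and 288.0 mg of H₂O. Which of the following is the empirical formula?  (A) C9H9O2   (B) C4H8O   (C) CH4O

mol C = 0.7036 g CO₂ ÷ 44.009 g/mol = 0.015988 mol
mol H = 2 × 0.2880 g H₂O ÷ 18.015 g/mol = 0.031973 mol
mass O = 0.2882 − (0.19203 + 0.032229) = 0.063943 g → mol O = 0.063943 ÷ 15.999 = 0.0039967 mol
Divide by the smallest (0.0039967 mol): C 4.000, H 8.000, O 1.000

(B) C4H8O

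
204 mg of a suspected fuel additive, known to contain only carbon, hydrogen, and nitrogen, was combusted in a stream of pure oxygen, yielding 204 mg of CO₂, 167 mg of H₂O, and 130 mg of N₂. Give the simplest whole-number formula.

CH4N2

mol C = 0.204 g CO₂ ÷ 44.009 g/mol = 0.004635 mol
mol H = 2 × 0.167 g H₂O ÷ 18.015 g/mol = 0.01854 mol
mol N = 2 × 0.130 g N₂ ÷ 28.014 g/mol = 0.009281 mol
Divide by the smallest (0.004635 mol): C 1.000, H 4.000, N 2.002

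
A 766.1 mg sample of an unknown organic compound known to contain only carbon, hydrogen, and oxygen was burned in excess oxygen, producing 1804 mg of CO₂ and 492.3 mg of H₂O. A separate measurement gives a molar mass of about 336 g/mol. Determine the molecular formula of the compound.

mol C = 1.804 g CO₂ ÷ 44.009 g/mol = 0.040992 mol
mol H = 2 × 0.4923 g H₂O ÷ 18.015 g/mol = 0.054654 mol
mass O = 0.7661 − (0.49235 + 0.055092) = 0.21866 g → mol O = 0.21866 ÷ 15.999 = 0.013667 mol
Divide by the smallest (0.013667 mol): C 2.999, H 3.999, O 1.000
Empirical formula: C3H4O
Empirical-formula mass = 56.06 g/mol; 336 ÷ 56.06 ≈ 6, so the molecular formula is C18H24O6.

C18H24O6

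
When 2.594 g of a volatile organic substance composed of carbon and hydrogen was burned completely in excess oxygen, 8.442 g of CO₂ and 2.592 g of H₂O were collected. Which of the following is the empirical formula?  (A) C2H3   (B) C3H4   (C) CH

(A) C2H3

mol C = 8.442 g CO₂ ÷ 44.009 g/mol = 0.19182 mol
mol H = 2 × 2.592 g H₂O ÷ 18.015 g/mol = 0.28776 mol
Divide by the smallest (0.19182 mol): C 1.000, H 1.500
Multiplying each by 2 gives whole numbers: C 2.00, H 3.00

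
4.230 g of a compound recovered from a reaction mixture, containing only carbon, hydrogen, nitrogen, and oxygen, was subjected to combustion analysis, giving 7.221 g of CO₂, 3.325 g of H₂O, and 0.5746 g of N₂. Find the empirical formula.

mol C = 7.221 g CO₂ ÷ 44.009 g/mol = 0.16408 mol
mol H = 2 × 3.325 g H₂O ÷ 18.015 g/mol = 0.36914 mol
mol N = 2 × 0.5746 g N₂ ÷ 28.014 g/mol = 0.041022 mol
mass O = 4.230 − (1.9708 + 0.37209 + 0.57460) = 1.3125 g → mol O = 1.3125 ÷ 15.999 = 0.082039 mol
Divide by the smallest (0.041022 mol): C 4.000, H 8.998, N 1.000, O 2.000

C4H9NO2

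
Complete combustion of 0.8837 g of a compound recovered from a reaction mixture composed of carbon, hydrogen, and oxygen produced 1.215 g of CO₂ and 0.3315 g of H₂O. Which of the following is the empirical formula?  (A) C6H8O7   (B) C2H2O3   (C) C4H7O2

(A) C6H8O7

mol C = 1.215 g CO₂ ÷ 44.009 g/mol = 0.027608 mol
mol H = 2 × 0.3315 g H₂O ÷ 18.015 g/mol = 0.036803 mol
mass O = 0.8837 − (0.33160 + 0.037097) = 0.51500 g → mol O = 0.51500 ÷ 15.999 = 0.032190 mol
Divide by the smallest (0.027608 mol): C 1.000, H 1.333, O 1.166
Multiplying each by 6 gives whole numbers: C 6.00, H 8.00, O 7.00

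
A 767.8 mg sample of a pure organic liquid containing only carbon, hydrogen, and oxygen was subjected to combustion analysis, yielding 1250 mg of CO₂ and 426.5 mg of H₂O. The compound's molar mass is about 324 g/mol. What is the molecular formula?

C12H20O10

mol C = 1.250 g CO₂ ÷ 44.009 g/mol = 0.028403 mol
mol H = 2 × 0.4265 g H₂O ÷ 18.015 g/mol = 0.047349 mol
mass O = 0.7678 − (0.34115 + 0.047728) = 0.37892 g → mol O = 0.37892 ÷ 15.999 = 0.023684 mol
Divide by the smallest (0.023684 mol): C 1.199, H 1.999, O 1.000
Multiplying each by 5 gives whole numbers: C 6.00, H 10.00, O 5.00
Empirical formula: C6H10O5
Empirical-formula mass = 162.14 g/mol; 324 ÷ 162.14 ≈ 2, so the molecular formula is C12H20O10.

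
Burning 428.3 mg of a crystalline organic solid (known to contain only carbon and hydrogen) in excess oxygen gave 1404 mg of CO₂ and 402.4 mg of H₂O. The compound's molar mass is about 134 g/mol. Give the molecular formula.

C10H14

mol C = 1.404 g CO₂ ÷ 44.009 g/mol = 0.031903 mol
mol H = 2 × 0.4024 g H₂O ÷ 18.015 g/mol = 0.044674 mol
Divide by the smallest (0.031903 mol): C 1.000, H 1.400
Multiplying each by 5 gives whole numbers: C 5.00, H 7.00
Empirical formula: C5H7
Empirical-formula mass = 67.11 g/mol; 134 ÷ 67.11 ≈ 2, so the molecular formula is C10H14.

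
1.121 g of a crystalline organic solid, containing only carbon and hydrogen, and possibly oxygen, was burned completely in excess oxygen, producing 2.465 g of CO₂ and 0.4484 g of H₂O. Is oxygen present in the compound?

yes

mol C = 2.465 g CO₂ ÷ 44.009 g/mol = 0.056011 mol
mol H = 2 × 0.4484 g H₂O ÷ 18.015 g/mol = 0.049781 mol
C and H account for only 0.72293 g of the 1.121 g sample; the remaining 0.39807 g must be oxygen.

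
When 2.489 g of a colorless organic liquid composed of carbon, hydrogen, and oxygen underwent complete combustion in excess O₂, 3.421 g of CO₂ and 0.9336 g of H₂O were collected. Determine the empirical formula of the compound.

C6H8O7

mol C = 3.421 g CO₂ ÷ 44.009 g/mol = 0.077734 mol
mol H = 2 × 0.9336 g H₂O ÷ 18.015 g/mol = 0.10365 mol
mass O = 2.489 − (0.93366 + 0.10448) = 1.4509 g → mol O = 1.4509 ÷ 15.999 = 0.090684 mol
Divide by the smallest (0.077734 mol): C 1.000, H 1.333, O 1.167
Multiplying each by 6 gives whole numbers: C 6.00, H 8.00, O 7.00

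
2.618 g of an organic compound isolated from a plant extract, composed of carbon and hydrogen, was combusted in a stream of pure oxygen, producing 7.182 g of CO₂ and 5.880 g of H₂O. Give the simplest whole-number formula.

mol C = 7.182 g CO₂ ÷ 44.009 g/mol = 0.16319 mol
mol H = 2 × 5.880 g H₂O ÷ 18.015 g/mol = 0.65279 mol
Divide by the smallest (0.16319 mol): C 1.000, H 4.000

CH4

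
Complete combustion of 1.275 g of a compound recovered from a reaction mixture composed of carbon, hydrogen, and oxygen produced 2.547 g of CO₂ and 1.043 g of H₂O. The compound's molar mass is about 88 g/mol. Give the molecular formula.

mol C = 2.547 g CO₂ ÷ 44.009 g/mol = 0.057875 mol
mol H = 2 × 1.043 g H₂O ÷ 18.015 g/mol = 0.11579 mol
mass O = 1.275 − (0.69513 + 0.11672) = 0.46315 g → mol O = 0.46315 ÷ 15.999 = 0.028949 mol
Divide by the smallest (0.028949 mol): C 1.999, H 4.000, O 1.000
Empirical formula: C2H4O
Empirical-formula mass = 44.05 g/mol; 88 ÷ 44.05 ≈ 2, so the molecular formula is C4H8O2.

C4H8O2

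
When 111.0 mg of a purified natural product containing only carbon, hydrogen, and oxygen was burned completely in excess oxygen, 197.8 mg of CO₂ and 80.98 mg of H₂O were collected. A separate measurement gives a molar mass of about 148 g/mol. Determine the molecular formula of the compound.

mol C = 0.1978 g CO₂ ÷ 44.009 g/mol = 0.0044945 mol
mol H = 2 × 0.08098 g H₂O ÷ 18.015 g/mol = 0.0089903 mol
mass O = 0.1110 − (0.053984 + 0.0090622) = 0.047954 g → mol O = 0.047954 ÷ 15.999 = 0.0029973 mol
Divide by the smallest (0.0029973 mol): C 1.500, H 2.999, O 1.000
Multiplying each by 2 gives whole numbers: C 3.00, H 6.00, O 2.00
Empirical formula: C3H6O2
Empirical-formula mass = 74.08 g/mol; 148 ÷ 74.08 ≈ 2, so the molecular formula is C6H12O4.

C6H12O4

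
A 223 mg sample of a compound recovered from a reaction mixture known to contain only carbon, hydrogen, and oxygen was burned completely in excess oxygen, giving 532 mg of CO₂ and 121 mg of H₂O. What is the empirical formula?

mol C = 0.532 g CO₂ ÷ 44.009 g/mol = 0.01209 mol
mol H = 2 × 0.121 g H₂O ÷ 18.015 g/mol = 0.01343 mol
mass O = 0.223 − (0.1452 + 0.01354) = 0.06427 g → mol O = 0.06427 ÷ 15.999 = 0.004017 mol
Divide by the smallest (0.004017 mol): C 3.009, H 3.344, O 1.000
Multiplying each by 3 gives whole numbers: C 9.03, H 10.03, O 3.00

C9H10O3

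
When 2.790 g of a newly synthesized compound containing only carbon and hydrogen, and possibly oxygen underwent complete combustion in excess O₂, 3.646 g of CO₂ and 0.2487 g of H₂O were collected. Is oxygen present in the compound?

mol C = 3.646 g CO₂ ÷ 44.009 g/mol = 0.082847 mol
mol H = 2 × 0.2487 g H₂O ÷ 18.015 g/mol = 0.027610 mol
C and H account for only 1.0229 g of the 2.790 g sample; the remaining 1.7671 g must be oxygen.

yes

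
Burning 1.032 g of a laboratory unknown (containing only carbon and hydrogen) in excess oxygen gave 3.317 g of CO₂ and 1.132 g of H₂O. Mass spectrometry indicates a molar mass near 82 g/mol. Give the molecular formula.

C6H10

mol C = 3.317 g CO₂ ÷ 44.009 g/mol = 0.075371 mol
mol H = 2 × 1.132 g H₂O ÷ 18.015 g/mol = 0.12567 mol
Divide by the smallest (0.075371 mol): C 1.000, H 1.667
Multiplying each by 3 gives whole numbers: C 3.00, H 5.00
Empirical formula: C3H5
Empirical-formula mass = 41.07 g/mol; 82 ÷ 41.07 ≈ 2, so the molecular formula is C6H10.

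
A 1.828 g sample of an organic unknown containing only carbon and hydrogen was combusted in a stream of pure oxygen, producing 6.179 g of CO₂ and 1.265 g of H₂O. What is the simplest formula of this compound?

CH

mol C = 6.179 g CO₂ ÷ 44.009 g/mol = 0.14040 mol
mol H = 2 × 1.265 g H₂O ÷ 18.015 g/mol = 0.14044 mol
Divide by the smallest (0.14040 mol): C 1.000, H 1.000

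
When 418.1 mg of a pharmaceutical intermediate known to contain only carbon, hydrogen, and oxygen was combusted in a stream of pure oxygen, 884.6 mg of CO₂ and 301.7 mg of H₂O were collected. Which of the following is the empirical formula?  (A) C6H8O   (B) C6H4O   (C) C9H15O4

(C) C9H15O4

mol C = 0.8846 g CO₂ ÷ 44.009 g/mol = 0.020100 mol
mol H = 2 × 0.3017 g H₂O ÷ 18.015 g/mol = 0.033494 mol
mass O = 0.4181 − (0.24143 + 0.033762) = 0.14291 g → mol O = 0.14291 ÷ 15.999 = 0.0089325 mol
Divide by the smallest (0.0089325 mol): C 2.250, H 3.750, O 1.000
Multiplying each by 4 gives whole numbers: C 9.00, H 15.00, O 4.00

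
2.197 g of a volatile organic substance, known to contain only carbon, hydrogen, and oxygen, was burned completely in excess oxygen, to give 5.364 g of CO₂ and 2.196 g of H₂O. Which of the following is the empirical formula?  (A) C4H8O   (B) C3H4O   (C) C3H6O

(A) C4H8O

mol C = 5.364 g CO₂ ÷ 44.009 g/mol = 0.12188 mol
mol H = 2 × 2.196 g H₂O ÷ 18.015 g/mol = 0.24380 mol
mass O = 2.197 − (1.4640 + 0.24575) = 0.48730 g → mol O = 0.48730 ÷ 15.999 = 0.030458 mol
Divide by the smallest (0.030458 mol): C 4.002, H 8.004, O 1.000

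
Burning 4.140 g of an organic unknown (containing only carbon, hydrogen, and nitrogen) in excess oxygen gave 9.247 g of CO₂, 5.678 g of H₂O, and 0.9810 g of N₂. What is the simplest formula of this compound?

C3H9N

mol C = 9.247 g CO₂ ÷ 44.009 g/mol = 0.21012 mol
mol H = 2 × 5.678 g H₂O ÷ 18.015 g/mol = 0.63036 mol
mol N = 2 × 0.9810 g N₂ ÷ 28.014 g/mol = 0.070036 mol
Divide by the smallest (0.070036 mol): C 3.000, H 9.001, N 1.000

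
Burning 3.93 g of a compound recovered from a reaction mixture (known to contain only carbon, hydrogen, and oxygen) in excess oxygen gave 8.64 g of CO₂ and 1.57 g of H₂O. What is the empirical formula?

mol C = 8.64 g CO₂ ÷ 44.009 g/mol = 0.1963 mol
mol H = 2 × 1.57 g H₂O ÷ 18.015 g/mol = 0.1743 mol
mass O = 3.93 − (2.358 + 0.1757) = 1.396 g → mol O = 1.396 ÷ 15.999 = 0.08727 mol
Divide by the smallest (0.08727 mol): C 2.250, H 1.997, O 1.000
Multiplying each by 4 gives whole numbers: C 9.00, H 7.99, O 4.00

C9H8O4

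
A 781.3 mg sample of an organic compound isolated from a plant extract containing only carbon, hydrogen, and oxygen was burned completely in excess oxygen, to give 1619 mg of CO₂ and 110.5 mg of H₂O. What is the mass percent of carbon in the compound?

56.55%

mol C = 1.619 g CO₂ ÷ 44.009 g/mol = 0.036788 mol
mol H = 2 × 0.1105 g H₂O ÷ 18.015 g/mol = 0.012268 mol
mass O = 0.7813 − (0.44186 + 0.012366) = 0.32707 g → mol O = 0.32707 ÷ 15.999 = 0.020443 mol
mass % C = 0.44186 g ÷ 0.7813 g × 100%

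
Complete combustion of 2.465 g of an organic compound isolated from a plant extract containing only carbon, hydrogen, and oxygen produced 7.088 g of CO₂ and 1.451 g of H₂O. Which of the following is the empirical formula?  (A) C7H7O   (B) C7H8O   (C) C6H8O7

(A) C7H7O

mol C = 7.088 g CO₂ ÷ 44.009 g/mol = 0.16106 mol
mol H = 2 × 1.451 g H₂O ÷ 18.015 g/mol = 0.16109 mol
mass O = 2.465 − (1.9345 + 0.16238) = 0.36816 g → mol O = 0.36816 ÷ 15.999 = 0.023011 mol
Divide by the smallest (0.023011 mol): C 6.999, H 7.000, O 1.000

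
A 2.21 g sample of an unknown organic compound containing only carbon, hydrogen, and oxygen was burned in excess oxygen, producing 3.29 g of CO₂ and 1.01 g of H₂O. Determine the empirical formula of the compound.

C2H3O2

mol C = 3.29 g CO₂ ÷ 44.009 g/mol = 0.07476 mol
mol H = 2 × 1.01 g H₂O ÷ 18.015 g/mol = 0.1121 mol
mass O = 2.21 − (0.8979 + 0.1130) = 1.199 g → mol O = 1.199 ÷ 15.999 = 0.07495 mol
Divide by the smallest (0.07476 mol): C 1.000, H 1.500, O 1.003
Multiplying each by 2 gives whole numbers: C 2.00, H 3.00, O 2.01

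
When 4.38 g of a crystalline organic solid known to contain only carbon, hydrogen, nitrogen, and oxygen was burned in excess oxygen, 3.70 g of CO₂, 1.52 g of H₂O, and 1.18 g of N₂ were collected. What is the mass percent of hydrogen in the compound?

3.9%

mol C = 3.70 g CO₂ ÷ 44.009 g/mol = 0.08407 mol
mol H = 2 × 1.52 g H₂O ÷ 18.015 g/mol = 0.1687 mol
mol N = 2 × 1.18 g N₂ ÷ 28.014 g/mol = 0.08424 mol
mass O = 4.38 − (1.010 + 0.1701 + 1.180) = 2.020 g → mol O = 2.020 ÷ 15.999 = 0.1263 mol
mass % H = 0.1701 g ÷ 4.38 g × 100%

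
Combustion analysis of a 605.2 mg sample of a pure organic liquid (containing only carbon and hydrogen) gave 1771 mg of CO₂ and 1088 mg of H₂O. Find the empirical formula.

mol C = 1.771 g CO₂ ÷ 44.009 g/mol = 0.040242 mol
mol H = 2 × 1.088 g H₂O ÷ 18.015 g/mol = 0.12079 mol
Divide by the smallest (0.040242 mol): C 1.000, H 3.002

CH3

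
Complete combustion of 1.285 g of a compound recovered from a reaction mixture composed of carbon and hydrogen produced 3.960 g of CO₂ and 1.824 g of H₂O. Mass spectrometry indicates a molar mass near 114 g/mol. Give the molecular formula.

C8H18

mol C = 3.960 g CO₂ ÷ 44.009 g/mol = 0.089982 mol
mol H = 2 × 1.824 g H₂O ÷ 18.015 g/mol = 0.20250 mol
Divide by the smallest (0.089982 mol): C 1.000, H 2.250
Multiplying each by 4 gives whole numbers: C 4.00, H 9.00
Empirical formula: C4H9
Empirical-formula mass = 57.12 g/mol; 114 ÷ 57.12 ≈ 2, so the molecular formula is C8H18.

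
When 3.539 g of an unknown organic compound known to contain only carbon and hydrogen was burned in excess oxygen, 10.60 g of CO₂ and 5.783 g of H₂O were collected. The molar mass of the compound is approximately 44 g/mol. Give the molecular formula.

C3H8

mol C = 10.60 g CO₂ ÷ 44.009 g/mol = 0.24086 mol
mol H = 2 × 5.783 g H₂O ÷ 18.015 g/mol = 0.64202 mol
Divide by the smallest (0.24086 mol): C 1.000, H 2.666
Multiplying each by 3 gives whole numbers: C 3.00, H 8.00
Empirical formula: C3H8
Empirical-formula mass = 44.10 g/mol; 44 ÷ 44.10 ≈ 1, so the molecular formula is C3H8.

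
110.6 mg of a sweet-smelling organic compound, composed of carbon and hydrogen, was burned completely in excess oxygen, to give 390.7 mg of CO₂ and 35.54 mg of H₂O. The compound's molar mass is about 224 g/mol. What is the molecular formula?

mol C = 0.3907 g CO₂ ÷ 44.009 g/mol = 0.0088777 mol
mol H = 2 × 0.03554 g H₂O ÷ 18.015 g/mol = 0.0039456 mol
Divide by the smallest (0.0039456 mol): C 2.250, H 1.000
Multiplying each by 4 gives whole numbers: C 9.00, H 4.00
Empirical formula: C9H4
Empirical-formula mass = 112.13 g/mol; 224 ÷ 112.13 ≈ 2, so the molecular formula is C18H8.

C18H8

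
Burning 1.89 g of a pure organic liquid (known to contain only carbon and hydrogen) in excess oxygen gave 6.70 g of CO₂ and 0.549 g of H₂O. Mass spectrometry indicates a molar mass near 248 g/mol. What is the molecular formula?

mol C = 6.70 g CO₂ ÷ 44.009 g/mol = 0.1522 mol
mol H = 2 × 0.549 g H₂O ÷ 18.015 g/mol = 0.06095 mol
Divide by the smallest (0.06095 mol): C 2.498, H 1.000
Multiplying each by 2 gives whole numbers: C 5.00, H 2.00
Empirical formula: C5H2
Empirical-formula mass = 62.07 g/mol; 248 ÷ 62.07 ≈ 4, so the molecular formula is C20H8.

C20H8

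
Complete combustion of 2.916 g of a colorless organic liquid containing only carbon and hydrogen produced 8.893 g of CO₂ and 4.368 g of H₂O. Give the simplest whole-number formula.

mol C = 8.893 g CO₂ ÷ 44.009 g/mol = 0.20207 mol
mol H = 2 × 4.368 g H₂O ÷ 18.015 g/mol = 0.48493 mol
Divide by the smallest (0.20207 mol): C 1.000, H 2.400
Multiplying each by 5 gives whole numbers: C 5.00, H 12.00

C5H12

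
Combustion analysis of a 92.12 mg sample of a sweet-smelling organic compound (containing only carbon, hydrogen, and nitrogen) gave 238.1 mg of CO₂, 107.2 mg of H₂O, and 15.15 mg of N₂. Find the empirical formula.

mol C = 0.2381 g CO₂ ÷ 44.009 g/mol = 0.0054103 mol
mol H = 2 × 0.1072 g H₂O ÷ 18.015 g/mol = 0.011901 mol
mol N = 2 × 0.01515 g N₂ ÷ 28.014 g/mol = 0.0010816 mol
Divide by the smallest (0.0010816 mol): C 5.002, H 11.003, N 1.000

C5H11N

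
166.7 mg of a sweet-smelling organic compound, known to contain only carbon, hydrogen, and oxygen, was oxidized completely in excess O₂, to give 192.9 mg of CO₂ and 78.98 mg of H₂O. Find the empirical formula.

mol C = 0.1929 g CO₂ ÷ 44.009 g/mol = 0.0043832 mol
mol H = 2 × 0.07898 g H₂O ÷ 18.015 g/mol = 0.0087682 mol
mass O = 0.1667 − (0.052647 + 0.0088384) = 0.10522 g → mol O = 0.10522 ÷ 15.999 = 0.0065764 mol
Divide by the smallest (0.0043832 mol): C 1.000, H 2.000, O 1.500
Multiplying each by 2 gives whole numbers: C 2.00, H 4.00, O 3.00

C2H4O3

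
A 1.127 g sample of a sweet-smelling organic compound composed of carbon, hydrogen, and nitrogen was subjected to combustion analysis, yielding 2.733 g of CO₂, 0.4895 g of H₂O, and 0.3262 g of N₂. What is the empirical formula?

C8H7N3

mol C = 2.733 g CO₂ ÷ 44.009 g/mol = 0.062101 mol
mol H = 2 × 0.4895 g H₂O ÷ 18.015 g/mol = 0.054344 mol
mol N = 2 × 0.3262 g N₂ ÷ 28.014 g/mol = 0.023288 mol
Divide by the smallest (0.023288 mol): C 2.667, H 2.334, N 1.000
Multiplying each by 3 gives whole numbers: C 8.00, H 7.00, N 3.00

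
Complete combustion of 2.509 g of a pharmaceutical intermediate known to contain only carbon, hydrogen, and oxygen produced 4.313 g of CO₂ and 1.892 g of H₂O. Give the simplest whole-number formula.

C7H15O5

mol C = 4.313 g CO₂ ÷ 44.009 g/mol = 0.098003 mol
mol H = 2 × 1.892 g H₂O ÷ 18.015 g/mol = 0.21005 mol
mass O = 2.509 − (1.1771 + 0.21173) = 1.1202 g → mol O = 1.1202 ÷ 15.999 = 0.070015 mol
Divide by the smallest (0.070015 mol): C 1.400, H 3.000, O 1.000
Multiplying each by 5 gives whole numbers: C 7.00, H 15.00, O 5.00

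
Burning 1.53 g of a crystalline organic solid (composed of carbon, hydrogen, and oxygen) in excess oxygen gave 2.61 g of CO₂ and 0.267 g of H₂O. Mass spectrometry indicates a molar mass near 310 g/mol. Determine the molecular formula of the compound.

mol C = 2.61 g CO₂ ÷ 44.009 g/mol = 0.05931 mol
mol H = 2 × 0.267 g H₂O ÷ 18.015 g/mol = 0.02964 mol
mass O = 1.53 − (0.7123 + 0.02988) = 0.7878 g → mol O = 0.7878 ÷ 15.999 = 0.04924 mol
Divide by the smallest (0.02964 mol): C 2.001, H 1.000, O 1.661
Multiplying each by 3 gives whole numbers: C 6.00, H 3.00, O 4.98
Empirical formula: C6H3O5
Empirical-formula mass = 155.09 g/mol; 310 ÷ 155.09 ≈ 2, so the molecular formula is C12H6O10.

C12H6O10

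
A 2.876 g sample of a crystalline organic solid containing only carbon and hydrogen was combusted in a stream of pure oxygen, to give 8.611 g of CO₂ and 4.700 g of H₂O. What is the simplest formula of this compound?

mol C = 8.611 g CO₂ ÷ 44.009 g/mol = 0.19566 mol
mol H = 2 × 4.700 g H₂O ÷ 18.015 g/mol = 0.52179 mol
Divide by the smallest (0.19566 mol): C 1.000, H 2.667
Multiplying each by 3 gives whole numbers: C 3.00, H 8.00

C3H8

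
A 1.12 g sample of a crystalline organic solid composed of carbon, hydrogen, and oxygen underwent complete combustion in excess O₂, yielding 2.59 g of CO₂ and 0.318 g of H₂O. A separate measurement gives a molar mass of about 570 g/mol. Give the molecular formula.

mol C = 2.59 g CO₂ ÷ 44.009 g/mol = 0.05885 mol
mol H = 2 × 0.318 g H₂O ÷ 18.015 g/mol = 0.03530 mol
mass O = 1.12 − (0.7069 + 0.03559) = 0.3775 g → mol O = 0.3775 ÷ 15.999 = 0.02360 mol
Divide by the smallest (0.02360 mol): C 2.494, H 1.496, O 1.000
Multiplying each by 2 gives whole numbers: C 4.99, H 2.99, O 2.00
Empirical formula: C5H3O2
Empirical-formula mass = 95.08 g/mol; 570 ÷ 95.08 ≈ 6, so the molecular formula is C30H18O12.

C30H18O12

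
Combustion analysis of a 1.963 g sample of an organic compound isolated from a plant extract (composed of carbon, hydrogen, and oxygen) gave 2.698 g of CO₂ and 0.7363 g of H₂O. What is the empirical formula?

C6H8O7

mol C = 2.698 g CO₂ ÷ 44.009 g/mol = 0.061306 mol
mol H = 2 × 0.7363 g H₂O ÷ 18.015 g/mol = 0.081743 mol
mass O = 1.963 − (0.73634 + 0.082397) = 1.1443 g → mol O = 1.1443 ÷ 15.999 = 0.071521 mol
Divide by the smallest (0.061306 mol): C 1.000, H 1.333, O 1.167
Multiplying each by 6 gives whole numbers: C 6.00, H 8.00, O 7.00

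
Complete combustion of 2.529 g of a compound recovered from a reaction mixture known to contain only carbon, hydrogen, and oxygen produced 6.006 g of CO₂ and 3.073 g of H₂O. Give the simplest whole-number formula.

mol C = 6.006 g CO₂ ÷ 44.009 g/mol = 0.13647 mol
mol H = 2 × 3.073 g H₂O ÷ 18.015 g/mol = 0.34116 mol
mass O = 2.529 − (1.6392 + 0.34389) = 0.54594 g → mol O = 0.54594 ÷ 15.999 = 0.034124 mol
Divide by the smallest (0.034124 mol): C 3.999, H 9.998, O 1.000

C4H10O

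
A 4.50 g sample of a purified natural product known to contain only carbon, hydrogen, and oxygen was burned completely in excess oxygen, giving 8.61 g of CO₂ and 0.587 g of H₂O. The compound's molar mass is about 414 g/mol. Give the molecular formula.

mol C = 8.61 g CO₂ ÷ 44.009 g/mol = 0.1956 mol
mol H = 2 × 0.587 g H₂O ÷ 18.015 g/mol = 0.06517 mol
mass O = 4.50 − (2.350 + 0.06569) = 2.084 g → mol O = 2.084 ÷ 15.999 = 0.1303 mol
Divide by the smallest (0.06517 mol): C 3.002, H 1.000, O 1.999
Empirical formula: C3HO2
Empirical-formula mass = 69.04 g/mol; 414 ÷ 69.04 ≈ 6, so the molecular formula is C18H6O12.

C18H6O12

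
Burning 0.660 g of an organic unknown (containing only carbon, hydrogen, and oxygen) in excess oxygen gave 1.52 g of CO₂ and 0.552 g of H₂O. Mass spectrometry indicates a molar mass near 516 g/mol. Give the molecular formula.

mol C = 1.52 g CO₂ ÷ 44.009 g/mol = 0.03454 mol
mol H = 2 × 0.552 g H₂O ÷ 18.015 g/mol = 0.06128 mol
mass O = 0.660 − (0.4148 + 0.06177) = 0.1834 g → mol O = 0.1834 ÷ 15.999 = 0.01146 mol
Divide by the smallest (0.01146 mol): C 3.013, H 5.346, O 1.000
Multiplying each by 3 gives whole numbers: C 9.04, H 16.04, O 3.00
Empirical formula: C9H16O3
Empirical-formula mass = 172.22 g/mol; 516 ÷ 172.22 ≈ 3, so the molecular formula is C27H48O9.

C27H48O9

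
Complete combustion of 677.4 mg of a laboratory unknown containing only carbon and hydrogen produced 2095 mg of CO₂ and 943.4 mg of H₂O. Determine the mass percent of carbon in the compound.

84.41%

mol C = 2.095 g CO₂ ÷ 44.009 g/mol = 0.047604 mol
mol H = 2 × 0.9434 g H₂O ÷ 18.015 g/mol = 0.10473 mol
mass % C = 0.57177 g ÷ 0.6774 g × 100%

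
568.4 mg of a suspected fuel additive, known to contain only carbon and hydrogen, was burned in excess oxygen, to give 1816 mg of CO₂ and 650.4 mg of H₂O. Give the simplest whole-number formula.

mol C = 1.816 g CO₂ ÷ 44.009 g/mol = 0.041264 mol
mol H = 2 × 0.6504 g H₂O ÷ 18.015 g/mol = 0.072206 mol
Divide by the smallest (0.041264 mol): C 1.000, H 1.750
Multiplying each by 4 gives whole numbers: C 4.00, H 7.00

C4H7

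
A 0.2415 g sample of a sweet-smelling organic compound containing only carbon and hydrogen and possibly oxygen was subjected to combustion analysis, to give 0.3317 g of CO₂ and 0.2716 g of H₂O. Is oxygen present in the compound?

mol C = 0.3317 g CO₂ ÷ 44.009 g/mol = 0.0075371 mol
mol H = 2 × 0.2716 g H₂O ÷ 18.015 g/mol = 0.030153 mol
C and H account for only 0.12092 g of the 0.2415 g sample; the remaining 0.12058 g must be oxygen.

yes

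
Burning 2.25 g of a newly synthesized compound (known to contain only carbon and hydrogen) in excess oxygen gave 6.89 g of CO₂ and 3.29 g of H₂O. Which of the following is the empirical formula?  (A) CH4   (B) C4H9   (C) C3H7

mol C = 6.89 g CO₂ ÷ 44.009 g/mol = 0.1566 mol
mol H = 2 × 3.29 g H₂O ÷ 18.015 g/mol = 0.3653 mol
Divide by the smallest (0.1566 mol): C 1.000, H 2.333
Multiplying each by 3 gives whole numbers: C 3.00, H 7.00

(C) C3H7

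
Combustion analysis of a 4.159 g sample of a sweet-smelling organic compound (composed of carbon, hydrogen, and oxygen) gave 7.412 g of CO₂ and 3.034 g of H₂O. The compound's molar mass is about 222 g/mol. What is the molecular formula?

C9H18O6

mol C = 7.412 g CO₂ ÷ 44.009 g/mol = 0.16842 mol
mol H = 2 × 3.034 g H₂O ÷ 18.015 g/mol = 0.33683 mol
mass O = 4.159 − (2.0229 + 0.33953) = 1.7966 g → mol O = 1.7966 ÷ 15.999 = 0.11229 mol
Divide by the smallest (0.11229 mol): C 1.500, H 3.000, O 1.000
Multiplying each by 2 gives whole numbers: C 3.00, H 6.00, O 2.00
Empirical formula: C3H6O2
Empirical-formula mass = 74.08 g/mol; 222 ÷ 74.08 ≈ 3, so the molecular formula is C9H18O6.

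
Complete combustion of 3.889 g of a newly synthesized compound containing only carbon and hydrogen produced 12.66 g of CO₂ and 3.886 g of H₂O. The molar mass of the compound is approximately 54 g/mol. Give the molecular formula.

mol C = 12.66 g CO₂ ÷ 44.009 g/mol = 0.28767 mol
mol H = 2 × 3.886 g H₂O ÷ 18.015 g/mol = 0.43142 mol
Divide by the smallest (0.28767 mol): C 1.000, H 1.500
Multiplying each by 2 gives whole numbers: C 2.00, H 3.00
Empirical formula: C2H3
Empirical-formula mass = 27.05 g/mol; 54 ÷ 27.05 ≈ 2, so the molecular formula is C4H6.

C4H6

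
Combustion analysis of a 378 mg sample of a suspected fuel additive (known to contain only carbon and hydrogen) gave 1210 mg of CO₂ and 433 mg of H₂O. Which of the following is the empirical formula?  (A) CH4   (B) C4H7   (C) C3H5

(B) C4H7

mol C = 1.21 g CO₂ ÷ 44.009 g/mol = 0.02749 mol
mol H = 2 × 0.433 g H₂O ÷ 18.015 g/mol = 0.04807 mol
Divide by the smallest (0.02749 mol): C 1.000, H 1.748
Multiplying each by 4 gives whole numbers: C 4.00, H 6.99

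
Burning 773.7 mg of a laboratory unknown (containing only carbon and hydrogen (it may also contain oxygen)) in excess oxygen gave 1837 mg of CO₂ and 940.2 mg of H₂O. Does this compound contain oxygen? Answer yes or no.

mol C = 1.837 g CO₂ ÷ 44.009 g/mol = 0.041741 mol
mol H = 2 × 0.9402 g H₂O ÷ 18.015 g/mol = 0.10438 mol
C and H account for only 0.60657 g of the 0.7737 g sample; the remaining 0.16713 g must be oxygen.

yes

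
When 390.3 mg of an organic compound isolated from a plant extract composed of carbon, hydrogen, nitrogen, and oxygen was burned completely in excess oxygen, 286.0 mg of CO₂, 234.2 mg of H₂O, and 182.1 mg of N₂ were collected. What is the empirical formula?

CH4N2O

mol C = 0.2860 g CO₂ ÷ 44.009 g/mol = 0.0064987 mol
mol H = 2 × 0.2342 g H₂O ÷ 18.015 g/mol = 0.026001 mol
mol N = 2 × 0.1821 g N₂ ÷ 28.014 g/mol = 0.013001 mol
mass O = 0.3903 − (0.078056 + 0.026209 + 0.18210) = 0.10394 g → mol O = 0.10394 ÷ 15.999 = 0.0064964 mol
Divide by the smallest (0.0064964 mol): C 1.000, H 4.002, N 2.001, O 1.000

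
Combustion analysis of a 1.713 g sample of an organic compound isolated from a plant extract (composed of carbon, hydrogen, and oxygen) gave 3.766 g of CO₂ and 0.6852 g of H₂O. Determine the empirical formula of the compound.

C9H8O4

mol C = 3.766 g CO₂ ÷ 44.009 g/mol = 0.085573 mol
mol H = 2 × 0.6852 g H₂O ÷ 18.015 g/mol = 0.076070 mol
mass O = 1.713 − (1.0278 + 0.076679) = 0.60850 g → mol O = 0.60850 ÷ 15.999 = 0.038034 mol
Divide by the smallest (0.038034 mol): C 2.250, H 2.000, O 1.000
Multiplying each by 4 gives whole numbers: C 9.00, H 8.00, O 4.00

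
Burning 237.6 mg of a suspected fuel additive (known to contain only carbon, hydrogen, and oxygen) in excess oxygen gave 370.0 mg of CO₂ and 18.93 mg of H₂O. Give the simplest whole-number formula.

mol C = 0.3700 g CO₂ ÷ 44.009 g/mol = 0.0084074 mol
mol H = 2 × 0.01893 g H₂O ÷ 18.015 g/mol = 0.0021016 mol
mass O = 0.2376 − (0.10098 + 0.0021184) = 0.13450 g → mol O = 0.13450 ÷ 15.999 = 0.0084068 mol
Divide by the smallest (0.0021016 mol): C 4.000, H 1.000, O 4.000

C4HO4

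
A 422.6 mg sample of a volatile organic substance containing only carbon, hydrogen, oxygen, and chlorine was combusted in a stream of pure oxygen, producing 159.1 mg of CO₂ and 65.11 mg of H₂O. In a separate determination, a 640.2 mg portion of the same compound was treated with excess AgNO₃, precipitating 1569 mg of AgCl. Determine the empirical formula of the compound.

CH2Cl2O2

mol C = 0.1591 g CO₂ ÷ 44.009 g/mol = 0.0036152 mol
mol H = 2 × 0.06511 g H₂O ÷ 18.015 g/mol = 0.0072284 mol
From the AgCl data: mol Cl per gram of compound = (1.569 ÷ 143.318) ÷ 0.6402 = 0.017100 mol/g, so in the 0.4226 g combustion sample mol Cl = 0.0072266 mol
mass O = 0.4226 − (0.043422 + 0.0072862 + 0.25618) = 0.11571 g → mol O = 0.11571 ÷ 15.999 = 0.0072322 mol
Divide by the smallest (0.0036152 mol): C 1.000, H 1.999, Cl 1.999, O 2.001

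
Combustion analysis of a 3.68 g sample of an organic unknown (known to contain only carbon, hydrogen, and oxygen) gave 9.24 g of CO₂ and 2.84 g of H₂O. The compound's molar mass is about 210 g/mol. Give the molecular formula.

mol C = 9.24 g CO₂ ÷ 44.009 g/mol = 0.2100 mol
mol H = 2 × 2.84 g H₂O ÷ 18.015 g/mol = 0.3153 mol
mass O = 3.68 − (2.522 + 0.3178) = 0.8404 g → mol O = 0.8404 ÷ 15.999 = 0.05253 mol
Divide by the smallest (0.05253 mol): C 3.997, H 6.002, O 1.000
Empirical formula: C4H6O
Empirical-formula mass = 70.09 g/mol; 210 ÷ 70.09 ≈ 3, so the molecular formula is C12H18O3.

C12H18O3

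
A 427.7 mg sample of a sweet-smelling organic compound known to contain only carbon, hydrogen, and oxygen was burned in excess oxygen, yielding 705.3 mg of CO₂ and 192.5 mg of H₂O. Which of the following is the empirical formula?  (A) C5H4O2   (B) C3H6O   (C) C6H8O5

mol C = 0.7053 g CO₂ ÷ 44.009 g/mol = 0.016026 mol
mol H = 2 × 0.1925 g H₂O ÷ 18.015 g/mol = 0.021371 mol
mass O = 0.4277 − (0.19249 + 0.021542) = 0.21367 g → mol O = 0.21367 ÷ 15.999 = 0.013355 mol
Divide by the smallest (0.013355 mol): C 1.200, H 1.600, O 1.000
Multiplying each by 5 gives whole numbers: C 6.00, H 8.00, O 5.00

(C) C6H8O5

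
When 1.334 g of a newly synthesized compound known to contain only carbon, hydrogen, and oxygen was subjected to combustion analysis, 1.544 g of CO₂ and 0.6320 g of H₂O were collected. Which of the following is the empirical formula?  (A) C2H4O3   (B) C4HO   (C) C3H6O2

mol C = 1.544 g CO₂ ÷ 44.009 g/mol = 0.035084 mol
mol H = 2 × 0.6320 g H₂O ÷ 18.015 g/mol = 0.070164 mol
mass O = 1.334 − (0.42139 + 0.070725) = 0.84188 g → mol O = 0.84188 ÷ 15.999 = 0.052621 mol
Divide by the smallest (0.035084 mol): C 1.000, H 2.000, O 1.500
Multiplying each by 2 gives whole numbers: C 2.00, H 4.00, O 3.00

(A) C2H4O3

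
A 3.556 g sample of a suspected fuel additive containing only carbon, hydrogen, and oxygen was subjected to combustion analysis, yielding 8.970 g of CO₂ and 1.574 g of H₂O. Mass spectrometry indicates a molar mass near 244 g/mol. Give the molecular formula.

mol C = 8.970 g CO₂ ÷ 44.009 g/mol = 0.20382 mol
mol H = 2 × 1.574 g H₂O ÷ 18.015 g/mol = 0.17474 mol
mass O = 3.556 − (2.4481 + 0.17614) = 0.93175 g → mol O = 0.93175 ÷ 15.999 = 0.058238 mol
Divide by the smallest (0.058238 mol): C 3.500, H 3.000, O 1.000
Multiplying each by 2 gives whole numbers: C 7.00, H 6.00, O 2.00
Empirical formula: C7H6O2
Empirical-formula mass = 122.12 g/mol; 244 ÷ 122.12 ≈ 2, so the molecular formula is C14H12O4.

C14H12O4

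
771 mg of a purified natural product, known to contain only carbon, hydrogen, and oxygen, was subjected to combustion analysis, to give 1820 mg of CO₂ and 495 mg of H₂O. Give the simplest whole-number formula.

mol C = 1.82 g CO₂ ÷ 44.009 g/mol = 0.04136 mol
mol H = 2 × 0.495 g H₂O ÷ 18.015 g/mol = 0.05495 mol
mass O = 0.771 − (0.4967 + 0.05539) = 0.2189 g → mol O = 0.2189 ÷ 15.999 = 0.01368 mol
Divide by the smallest (0.01368 mol): C 3.023, H 4.017, O 1.000

C3H4O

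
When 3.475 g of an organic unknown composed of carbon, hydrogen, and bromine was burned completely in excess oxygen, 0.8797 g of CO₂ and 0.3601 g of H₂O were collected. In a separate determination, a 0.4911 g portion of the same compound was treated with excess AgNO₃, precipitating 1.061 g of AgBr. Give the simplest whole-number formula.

mol C = 0.8797 g CO₂ ÷ 44.009 g/mol = 0.019989 mol
mol H = 2 × 0.3601 g H₂O ÷ 18.015 g/mol = 0.039978 mol
From the AgBr data: mol Br per gram of compound = (1.061 ÷ 187.772) ÷ 0.4911 = 0.011506 mol/g, so in the 3.475 g combustion sample mol Br = 0.039982 mol
Divide by the smallest (0.019989 mol): C 1.000, H 2.000, Br 2.000

CH2Br2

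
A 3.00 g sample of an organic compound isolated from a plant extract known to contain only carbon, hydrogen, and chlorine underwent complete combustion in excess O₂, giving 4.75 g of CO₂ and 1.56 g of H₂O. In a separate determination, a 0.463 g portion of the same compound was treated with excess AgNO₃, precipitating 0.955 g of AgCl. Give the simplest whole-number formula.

mol C = 4.75 g CO₂ ÷ 44.009 g/mol = 0.1079 mol
mol H = 2 × 1.56 g H₂O ÷ 18.015 g/mol = 0.1732 mol
From the AgCl data: mol Cl per gram of compound = (0.955 ÷ 143.318) ÷ 0.463 = 0.01439 mol/g, so in the 3.00 g combustion sample mol Cl = 0.04318 mol
Divide by the smallest (0.04318 mol): C 2.500, H 4.011, Cl 1.000
Multiplying each by 2 gives whole numbers: C 5.00, H 8.02, Cl 2.00

C5H8Cl2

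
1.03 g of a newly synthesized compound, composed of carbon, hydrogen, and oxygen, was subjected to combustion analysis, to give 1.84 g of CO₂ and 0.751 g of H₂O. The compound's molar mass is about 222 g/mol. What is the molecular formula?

mol C = 1.84 g CO₂ ÷ 44.009 g/mol = 0.04181 mol
mol H = 2 × 0.751 g H₂O ÷ 18.015 g/mol = 0.08337 mol
mass O = 1.03 − (0.5022 + 0.08404) = 0.4438 g → mol O = 0.4438 ÷ 15.999 = 0.02774 mol
Divide by the smallest (0.02774 mol): C 1.507, H 3.006, O 1.000
Multiplying each by 2 gives whole numbers: C 3.01, H 6.01, O 2.00
Empirical formula: C3H6O2
Empirical-formula mass = 74.08 g/mol; 222 ÷ 74.08 ≈ 3, so the molecular formula is C9H18O6.

C9H18O6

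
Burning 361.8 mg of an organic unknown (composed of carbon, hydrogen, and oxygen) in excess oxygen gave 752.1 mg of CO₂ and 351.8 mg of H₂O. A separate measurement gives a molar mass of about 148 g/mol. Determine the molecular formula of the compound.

C7H16O3

mol C = 0.7521 g CO₂ ÷ 44.009 g/mol = 0.017090 mol
mol H = 2 × 0.3518 g H₂O ÷ 18.015 g/mol = 0.039056 mol
mass O = 0.3618 − (0.20526 + 0.039369) = 0.11717 g → mol O = 0.11717 ÷ 15.999 = 0.0073234 mol
Divide by the smallest (0.0073234 mol): C 2.334, H 5.333, O 1.000
Multiplying each by 3 gives whole numbers: C 7.00, H 16.00, O 3.00
Empirical formula: C7H16O3
Empirical-formula mass = 148.20 g/mol; 148 ÷ 148.20 ≈ 1, so the molecular formula is C7H16O3.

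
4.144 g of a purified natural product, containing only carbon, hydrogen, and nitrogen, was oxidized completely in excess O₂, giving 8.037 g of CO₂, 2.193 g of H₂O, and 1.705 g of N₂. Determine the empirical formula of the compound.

C3H4N2

mol C = 8.037 g CO₂ ÷ 44.009 g/mol = 0.18262 mol
mol H = 2 × 2.193 g H₂O ÷ 18.015 g/mol = 0.24346 mol
mol N = 2 × 1.705 g N₂ ÷ 28.014 g/mol = 0.12172 mol
Divide by the smallest (0.12172 mol): C 1.500, H 2.000, N 1.000
Multiplying each by 2 gives whole numbers: C 3.00, H 4.00, N 2.00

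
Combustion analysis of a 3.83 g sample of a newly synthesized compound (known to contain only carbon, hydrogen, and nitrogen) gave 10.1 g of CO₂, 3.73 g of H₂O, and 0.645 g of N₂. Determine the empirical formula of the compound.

mol C = 10.1 g CO₂ ÷ 44.009 g/mol = 0.2295 mol
mol H = 2 × 3.73 g H₂O ÷ 18.015 g/mol = 0.4141 mol
mol N = 2 × 0.645 g N₂ ÷ 28.014 g/mol = 0.04605 mol
Divide by the smallest (0.04605 mol): C 4.984, H 8.993, N 1.000

C5H9N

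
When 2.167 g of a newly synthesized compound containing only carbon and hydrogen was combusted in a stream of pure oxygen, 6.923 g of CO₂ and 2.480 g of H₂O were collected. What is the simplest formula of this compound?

C4H7

mol C = 6.923 g CO₂ ÷ 44.009 g/mol = 0.15731 mol
mol H = 2 × 2.480 g H₂O ÷ 18.015 g/mol = 0.27533 mol
Divide by the smallest (0.15731 mol): C 1.000, H 1.750
Multiplying each by 4 gives whole numbers: C 4.00, H 7.00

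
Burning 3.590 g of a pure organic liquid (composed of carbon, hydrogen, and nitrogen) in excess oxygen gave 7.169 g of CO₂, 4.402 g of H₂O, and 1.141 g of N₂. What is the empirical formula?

mol C = 7.169 g CO₂ ÷ 44.009 g/mol = 0.16290 mol
mol H = 2 × 4.402 g H₂O ÷ 18.015 g/mol = 0.48870 mol
mol N = 2 × 1.141 g N₂ ÷ 28.014 g/mol = 0.081459 mol
Divide by the smallest (0.081459 mol): C 2.000, H 5.999, N 1.000

C2H6N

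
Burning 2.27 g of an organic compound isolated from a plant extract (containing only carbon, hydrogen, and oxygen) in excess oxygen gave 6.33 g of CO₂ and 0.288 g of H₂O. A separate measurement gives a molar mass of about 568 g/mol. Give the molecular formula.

mol C = 6.33 g CO₂ ÷ 44.009 g/mol = 0.1438 mol
mol H = 2 × 0.288 g H₂O ÷ 18.015 g/mol = 0.03197 mol
mass O = 2.27 − (1.728 + 0.03223) = 0.5102 g → mol O = 0.5102 ÷ 15.999 = 0.03189 mol
Divide by the smallest (0.03189 mol): C 4.511, H 1.003, O 1.000
Multiplying each by 2 gives whole numbers: C 9.02, H 2.01, O 2.00
Empirical formula: C9H2O2
Empirical-formula mass = 142.11 g/mol; 568 ÷ 142.11 ≈ 4, so the molecular formula is C36H8O8.

C36H8O8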